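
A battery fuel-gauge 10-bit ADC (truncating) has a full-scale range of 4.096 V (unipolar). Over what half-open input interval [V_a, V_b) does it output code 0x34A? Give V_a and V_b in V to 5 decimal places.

[3.36800 V, 3.37200 V)

LSB = 4.096/2^10 = 4.000 mV.
Code 0x34A = 842 decimal.
V_a = V_low + 842·LSB = 3.368 V; V_b = V_low + 843·LSB = 3.372 V.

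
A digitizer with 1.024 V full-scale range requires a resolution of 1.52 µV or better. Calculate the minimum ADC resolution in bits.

Number of steps required ≥ 1.024 V / 1.52 µV = 673684.21.
Need 2^N ≥ 673684.21; 2^19 = 524288, 2^20 = 1048576.
Minimum N = 20.

20 bits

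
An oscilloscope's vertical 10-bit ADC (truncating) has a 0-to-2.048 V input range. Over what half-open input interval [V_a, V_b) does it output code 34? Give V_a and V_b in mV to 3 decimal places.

LSB = 2.048/2^10 = 2.000 mV.
V_a = V_low + 34·LSB = 0.068 V; V_b = V_low + 35·LSB = 0.07 V.

[68.000 mV, 70.000 mV)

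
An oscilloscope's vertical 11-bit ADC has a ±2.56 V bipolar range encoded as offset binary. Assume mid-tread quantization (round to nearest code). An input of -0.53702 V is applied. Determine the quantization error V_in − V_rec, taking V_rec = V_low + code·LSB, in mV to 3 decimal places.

One LSB is 5.12 V / 2048 = 2.500 mV.
(-0.53702 − (−2.56))/0.0025 = 809.1920; round gives code 809.
Reconstructed: -0.5375 V.
Difference: 0.00048 V → 0.480 mV.

0.480 mV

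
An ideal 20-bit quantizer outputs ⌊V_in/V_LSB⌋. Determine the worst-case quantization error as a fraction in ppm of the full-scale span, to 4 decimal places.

Truncating → worst-case error = 1 LSB = V_FS/2^20, so 1e+06/1048576 = 0.953674 ppm of full scale.

0.9537 ppm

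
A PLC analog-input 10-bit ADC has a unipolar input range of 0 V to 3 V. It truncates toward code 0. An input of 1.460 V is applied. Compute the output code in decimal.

With 1024 levels over 3 V, one step is 2.930 mV.
Input sits at 498.347 steps above V_low.
Floor → code 498.

code 498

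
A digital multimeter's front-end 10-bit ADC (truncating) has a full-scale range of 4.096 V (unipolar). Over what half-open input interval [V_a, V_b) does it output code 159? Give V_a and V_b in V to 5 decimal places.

LSB = 4.096/2^10 = 4.000 mV.
V_a = V_low + 159·LSB = 0.636 V; V_b = V_low + 160·LSB = 0.64 V.

[0.63600 V, 0.64000 V)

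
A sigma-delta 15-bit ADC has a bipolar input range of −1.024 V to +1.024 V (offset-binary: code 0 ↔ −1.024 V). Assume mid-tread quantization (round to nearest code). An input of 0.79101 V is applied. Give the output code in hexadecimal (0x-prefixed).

code 0x7170 (decimal 29040)

Full-scale span = 2.048 V; LSB = 2.048/2^15 = 62.50 µV.
(0.79101 − (−1.024)) / 6.25e-05 = 29040.160 LSBs.
So the output code is 29040.
In hexadecimal (0x-prefixed): 0x7170.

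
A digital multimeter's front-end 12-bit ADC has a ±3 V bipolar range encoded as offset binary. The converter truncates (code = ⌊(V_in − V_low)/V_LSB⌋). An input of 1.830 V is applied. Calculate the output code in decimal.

code 3297

LSB = 6 V / 4096 = 1.465 mV.
Input sits at 3297.280 steps above V_low.
⌊·⌋(3297.280) = 3297.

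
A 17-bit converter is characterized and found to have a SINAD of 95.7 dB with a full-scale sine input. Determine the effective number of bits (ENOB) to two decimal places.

15.60 bits

ENOB = (SINAD − 1.76) / 6.02 = (95.7 − 1.76)/6.02 = 15.605.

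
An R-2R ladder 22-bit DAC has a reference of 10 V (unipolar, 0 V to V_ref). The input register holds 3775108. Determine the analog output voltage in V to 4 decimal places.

9.0006 V

LSB = 10 V / 2^22 = 2.38 µV.
V_out = 0 + 3775108 × 2.38419e-06 V = 9.00056 V.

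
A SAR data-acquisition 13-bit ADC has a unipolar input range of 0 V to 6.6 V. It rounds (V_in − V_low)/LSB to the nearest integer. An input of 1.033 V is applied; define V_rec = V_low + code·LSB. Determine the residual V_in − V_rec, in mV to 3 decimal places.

Step size: 6.6 V ÷ 2^13 = 0.806 mV.
Scaled input = 1282.1721 LSBs, so code = 1282.
Code 1282 maps back to 0 + 1282×0.000805664 V = 1.0328613 V.
V_in − V_rec = 0.000138672 V = 0.139 mV.

0.139 mV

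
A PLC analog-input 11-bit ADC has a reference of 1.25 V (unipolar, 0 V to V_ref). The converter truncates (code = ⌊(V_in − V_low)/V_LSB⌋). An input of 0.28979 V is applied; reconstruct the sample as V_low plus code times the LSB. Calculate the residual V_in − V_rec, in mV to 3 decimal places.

0.483 mV

LSB = 1.25/2^11 = 0.610 mV.
Scaled input = 474.7919 LSBs, so code = 474.
Reconstructed: 0.28930664 V.
Difference: 0.000483359 V → 0.483 mV.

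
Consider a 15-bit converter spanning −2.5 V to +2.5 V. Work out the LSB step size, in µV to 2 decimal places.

152.59 µV

Full-scale span = 5 V.
LSB = 5 / 2^15 = 5 / 32768 = 0.000152588 V = 152.59 µV.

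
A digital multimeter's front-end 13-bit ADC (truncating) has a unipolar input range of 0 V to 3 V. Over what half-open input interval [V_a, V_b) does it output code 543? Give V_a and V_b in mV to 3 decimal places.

LSB = 3/2^13 = 366.21 µV.
V_a = V_low + 543·LSB = 0.198853 V; V_b = V_low + 544·LSB = 0.199219 V.

[198.853 mV, 199.219 mV)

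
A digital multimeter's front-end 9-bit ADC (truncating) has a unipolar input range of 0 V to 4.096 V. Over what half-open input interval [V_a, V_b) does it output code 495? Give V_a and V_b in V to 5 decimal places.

LSB = 4.096/2^9 = 8.000 mV.
V_a = V_low + 495·LSB = 3.96 V; V_b = V_low + 496·LSB = 3.968 V.

[3.96000 V, 3.96800 V)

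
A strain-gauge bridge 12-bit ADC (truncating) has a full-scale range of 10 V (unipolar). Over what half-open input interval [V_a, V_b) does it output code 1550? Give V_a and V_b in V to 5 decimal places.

[3.78418 V, 3.78662 V)

LSB = 10/2^12 = 2.441 mV.
V_a = V_low + 1550·LSB = 3.78418 V; V_b = V_low + 1551·LSB = 3.78662 V.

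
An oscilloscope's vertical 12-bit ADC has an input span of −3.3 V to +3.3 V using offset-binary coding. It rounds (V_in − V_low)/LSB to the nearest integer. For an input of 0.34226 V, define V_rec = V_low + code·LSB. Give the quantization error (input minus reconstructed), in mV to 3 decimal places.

0.658 mV

LSB = 6.6/2^12 = 1.611 mV.
Scaled input = 2260.4086 LSBs, so code = 2260.
Code 2260 maps back to (−3.3) + 2260×0.00161133 V = 0.34160156 V.
V_in − V_rec = 0.000658437 V = 0.658 mV.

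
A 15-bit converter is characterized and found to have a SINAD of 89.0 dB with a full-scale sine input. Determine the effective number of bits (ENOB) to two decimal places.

ENOB = (SINAD − 1.76) / 6.02 = (89.0 − 1.76)/6.02 = 14.492.

14.49 bits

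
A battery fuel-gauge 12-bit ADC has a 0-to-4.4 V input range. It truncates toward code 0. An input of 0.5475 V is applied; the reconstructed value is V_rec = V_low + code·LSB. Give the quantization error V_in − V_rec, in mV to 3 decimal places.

LSB = 4.4/2^12 = 1.074 mV.
(0.5475 − 0)/0.00107422 = 509.6727; ⌊·⌋ gives code 509.
V_rec = 0 + 509·0.00107422 = 0.54677734 V.
Error = 0.5475 − 0.54677734 = 0.000722656 V = 0.723 mV.

0.723 mV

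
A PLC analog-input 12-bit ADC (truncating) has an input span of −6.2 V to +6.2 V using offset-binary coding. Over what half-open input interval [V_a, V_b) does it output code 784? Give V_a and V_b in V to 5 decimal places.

[-3.82656 V, -3.82354 V)

LSB = 12.4/2^12 = 3.027 mV.
V_a = V_low + 784·LSB = -3.82656 V; V_b = V_low + 785·LSB = -3.82354 V.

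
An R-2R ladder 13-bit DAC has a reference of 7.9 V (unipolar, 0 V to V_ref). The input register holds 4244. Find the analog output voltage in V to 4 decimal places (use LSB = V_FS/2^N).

LSB = 7.9 V / 2^13 = 0.964 mV.
V_out = 0 + 4244 × 0.000964355 V = 4.09272 V.

4.0927 V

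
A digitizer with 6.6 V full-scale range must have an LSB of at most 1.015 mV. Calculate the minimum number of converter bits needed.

Number of steps required ≥ 6.6 V / 1.015 mV = 6502.46.
Need 2^N ≥ 6502.46; 2^12 = 4096, 2^13 = 8192.
Minimum N = 13.

13 bits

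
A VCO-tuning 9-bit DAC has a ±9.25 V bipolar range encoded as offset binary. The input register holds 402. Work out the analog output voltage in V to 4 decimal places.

LSB = 18.5 V / 2^9 = 36.133 mV.
V_out = (−9.25) + 402 × 0.0361328 V = 5.27539 V.

5.2754 V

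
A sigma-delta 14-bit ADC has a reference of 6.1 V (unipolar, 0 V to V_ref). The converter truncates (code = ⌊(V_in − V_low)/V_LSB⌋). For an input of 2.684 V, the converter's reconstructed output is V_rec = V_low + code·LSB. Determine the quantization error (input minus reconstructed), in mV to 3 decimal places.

0.357 mV

LSB = 6.1/2^14 = 372.31 µV.
Scaled input = 7208.9600 LSBs, so code = 7208.
Reconstructed: 2.6836426 V.
Error = 2.684 − 2.6836426 = 0.000357422 V = 0.357 mV.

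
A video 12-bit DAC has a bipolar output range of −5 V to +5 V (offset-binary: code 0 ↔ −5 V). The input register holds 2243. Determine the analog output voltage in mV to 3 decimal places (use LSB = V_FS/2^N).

476.074 mV

LSB = 10 V / 2^12 = 2.441 mV.
V_out = (−5) + 2243 × 0.00244141 V = 0.476074 V.
= 476.074 mV.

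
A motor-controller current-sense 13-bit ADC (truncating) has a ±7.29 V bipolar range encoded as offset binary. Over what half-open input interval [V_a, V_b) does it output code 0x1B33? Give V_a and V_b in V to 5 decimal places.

[5.10264 V, 5.10442 V)

LSB = 14.58/2^13 = 1.780 mV.
Code 0x1B33 = 6963 decimal.
V_a = V_low + 6963·LSB = 5.10264 V; V_b = V_low + 6964·LSB = 5.10442 V.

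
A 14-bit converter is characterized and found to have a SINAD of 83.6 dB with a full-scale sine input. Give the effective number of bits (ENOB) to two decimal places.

ENOB = (SINAD − 1.76) / 6.02 = (83.6 − 1.76)/6.02 = 13.595.

13.59 bits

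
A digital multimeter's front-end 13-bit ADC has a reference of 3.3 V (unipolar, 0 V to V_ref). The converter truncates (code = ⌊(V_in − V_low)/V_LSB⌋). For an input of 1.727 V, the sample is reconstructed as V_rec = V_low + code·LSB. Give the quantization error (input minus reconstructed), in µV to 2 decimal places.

59.08 µV

LSB = 3.3/2^13 = 402.83 µV.
Scaled input = 4287.1467 LSBs, so code = 4287.
V_rec = 0 + 4287·0.000402832 = 1.7269409 V.
V_in − V_rec = 5.9082e-05 V = 59.08 µV.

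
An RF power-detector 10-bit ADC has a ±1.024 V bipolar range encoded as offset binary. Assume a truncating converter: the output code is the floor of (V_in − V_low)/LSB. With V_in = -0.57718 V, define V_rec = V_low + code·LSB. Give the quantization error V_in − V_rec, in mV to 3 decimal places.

0.820 mV

Step size: 2.048 V ÷ 2^10 = 2.000 mV.
(-0.57718 − (−1.024))/0.002 = 223.4100; ⌊·⌋ gives code 223.
V_rec = (−1.024) + 223·0.002 = -0.578 V.
Difference: 0.00082 V → 0.820 mV.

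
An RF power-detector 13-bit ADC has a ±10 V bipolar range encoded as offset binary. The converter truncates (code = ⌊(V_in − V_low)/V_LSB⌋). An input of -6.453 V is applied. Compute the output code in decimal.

code 1452

Full-scale span = 20 V; LSB = 20/2^13 = 2.441 mV.
(V_in − V_low)/LSB = (-6.453 − (−10)) / 0.00244141 = 1452.851.
Floor → code 1452.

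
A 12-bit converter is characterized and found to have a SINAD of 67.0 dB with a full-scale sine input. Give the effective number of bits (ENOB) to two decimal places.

10.84 bits

ENOB = (SINAD − 1.76) / 6.02 = (67.0 − 1.76)/6.02 = 10.837.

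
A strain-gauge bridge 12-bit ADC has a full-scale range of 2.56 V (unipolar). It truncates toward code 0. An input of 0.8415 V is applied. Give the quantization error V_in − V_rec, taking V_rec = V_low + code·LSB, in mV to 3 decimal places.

Step size: 2.56 V ÷ 2^12 = 0.625 mV.
Scaled input = 1346.4000 LSBs, so code = 1346.
Reconstructed: 0.84125 V.
Difference: 0.00025 V → 0.250 mV.

0.250 mV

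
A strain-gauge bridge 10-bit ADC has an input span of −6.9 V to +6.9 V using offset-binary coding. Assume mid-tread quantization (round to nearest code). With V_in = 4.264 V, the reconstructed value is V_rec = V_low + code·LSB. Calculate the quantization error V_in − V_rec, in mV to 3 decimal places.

5.406 mV

One LSB is 13.8 V / 1024 = 13.477 mV.
(4.264 − (−6.9))/0.0134766 = 828.4012; round gives code 828.
Code 828 maps back to (−6.9) + 828×0.0134766 V = 4.2585938 V.
Error = 4.264 − 4.2585938 = 0.00540625 V = 5.406 mV.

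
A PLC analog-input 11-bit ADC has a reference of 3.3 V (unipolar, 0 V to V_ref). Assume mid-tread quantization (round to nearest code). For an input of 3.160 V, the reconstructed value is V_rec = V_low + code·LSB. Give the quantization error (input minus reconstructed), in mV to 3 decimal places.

One LSB is 3.3 V / 2048 = 1.611 mV.
(3.160 − 0)/0.00161133 = 1961.1152; round gives code 1961.
Reconstructed: 3.1598145 V.
Error = 3.160 − 3.1598145 = 0.000185547 V = 0.186 mV.

0.186 mV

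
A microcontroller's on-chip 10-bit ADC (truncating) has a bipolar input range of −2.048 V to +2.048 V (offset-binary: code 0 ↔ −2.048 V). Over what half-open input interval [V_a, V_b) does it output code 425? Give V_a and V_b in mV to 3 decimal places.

LSB = 4.096/2^10 = 4.000 mV.
V_a = V_low + 425·LSB = -0.348 V; V_b = V_low + 426·LSB = -0.344 V.

[-348.000 mV, -344.000 mV)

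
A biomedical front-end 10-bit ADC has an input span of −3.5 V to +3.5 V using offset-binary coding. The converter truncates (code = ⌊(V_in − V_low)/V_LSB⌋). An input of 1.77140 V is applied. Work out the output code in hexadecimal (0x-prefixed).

With 1024 levels over 7 V, one step is 6.836 mV.
Input sits at 771.131 steps above V_low.
⌊·⌋(771.131) = 771.
In hexadecimal (0x-prefixed): 0x303.

code 0x303 (decimal 771)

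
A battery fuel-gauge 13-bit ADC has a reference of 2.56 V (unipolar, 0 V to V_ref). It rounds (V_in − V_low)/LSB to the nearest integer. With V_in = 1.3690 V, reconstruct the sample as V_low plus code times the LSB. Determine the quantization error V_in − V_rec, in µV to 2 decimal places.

-62.50 µV

Step size: 2.56 V ÷ 2^13 = 312.50 µV.
(1.3690 − 0)/0.0003125 = 4380.8000; round gives code 4381.
Reconstructed: 1.3690625 V.
Error = 1.3690 − 1.3690625 = -6.25e-05 V = -62.50 µV.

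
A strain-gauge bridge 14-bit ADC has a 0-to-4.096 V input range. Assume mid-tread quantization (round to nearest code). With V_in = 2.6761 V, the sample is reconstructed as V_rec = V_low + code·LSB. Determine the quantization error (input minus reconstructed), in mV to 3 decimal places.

0.100 mV

Step size: 4.096 V ÷ 2^14 = 250.00 µV.
(2.6761 − 0)/0.00025 = 10704.4000; round gives code 10704.
Reconstructed: 2.676 V.
V_in − V_rec = 0.0001 V = 0.100 mV.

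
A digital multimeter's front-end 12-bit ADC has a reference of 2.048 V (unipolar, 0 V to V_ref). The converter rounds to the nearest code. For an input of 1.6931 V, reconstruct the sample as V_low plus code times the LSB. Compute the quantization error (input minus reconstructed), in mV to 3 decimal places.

Step size: 2.048 V ÷ 2^12 = 0.500 mV.
Scaled input = 3386.2000 LSBs, so code = 3386.
V_rec = 0 + 3386·0.0005 = 1.693 V.
Difference: 0.0001 V → 0.100 mV.

0.100 mV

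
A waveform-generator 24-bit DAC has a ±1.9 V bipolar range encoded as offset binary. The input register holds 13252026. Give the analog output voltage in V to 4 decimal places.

1.1016 V

LSB = 3.8 V / 2^24 = 0.23 µV.
V_out = (−1.9) + 13252026 × 2.26498e-07 V = 1.10155 V.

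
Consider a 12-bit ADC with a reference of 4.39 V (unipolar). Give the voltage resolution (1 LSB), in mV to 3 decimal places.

Full-scale span = 4.39 V.
LSB = 4.39 / 2^12 = 4.39 / 4096 = 0.00107178 V = 1.072 mV.

1.072 mV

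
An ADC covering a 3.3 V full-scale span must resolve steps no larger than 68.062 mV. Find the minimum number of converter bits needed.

6 bits

Number of steps required ≥ 3.3 V / 68.062 mV = 48.49.
Need 2^N ≥ 48.49; 2^5 = 32, 2^6 = 64.
Minimum N = 6.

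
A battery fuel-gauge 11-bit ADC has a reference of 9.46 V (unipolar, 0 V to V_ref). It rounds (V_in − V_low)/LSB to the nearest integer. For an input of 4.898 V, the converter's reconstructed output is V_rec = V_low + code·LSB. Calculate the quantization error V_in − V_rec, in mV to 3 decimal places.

1.711 mV

Step size: 9.46 V ÷ 2^11 = 4.619 mV.
Scaled input = 1060.3704 LSBs, so code = 1060.
V_rec = 0 + 1060·0.00461914 = 4.8962891 V.
Error = 4.898 − 4.8962891 = 0.00171094 V = 1.711 mV.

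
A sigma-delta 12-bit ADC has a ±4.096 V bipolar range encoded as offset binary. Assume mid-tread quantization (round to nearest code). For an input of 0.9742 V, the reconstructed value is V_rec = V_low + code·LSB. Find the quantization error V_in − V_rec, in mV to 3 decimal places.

0.200 mV

Step size: 8.192 V ÷ 2^12 = 2.000 mV.
(0.9742 − (−4.096))/0.002 = 2535.1000; round gives code 2535.
Reconstructed: 0.974 V.
Error = 0.9742 − 0.974 = 0.0002 V = 0.200 mV.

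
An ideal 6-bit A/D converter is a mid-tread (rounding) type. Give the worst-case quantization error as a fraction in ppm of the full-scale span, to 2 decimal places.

7812.50 ppm

Rounding → worst-case error = ½ LSB = V_FS/2^7, so 1e+06/128 = 7812.5 ppm of full scale.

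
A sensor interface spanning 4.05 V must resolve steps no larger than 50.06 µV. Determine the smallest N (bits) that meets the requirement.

Number of steps required ≥ 4.05 V / 50.06 µV = 80902.92.
Need 2^N ≥ 80902.92; 2^16 = 65536, 2^17 = 131072.
Minimum N = 17.

17 bits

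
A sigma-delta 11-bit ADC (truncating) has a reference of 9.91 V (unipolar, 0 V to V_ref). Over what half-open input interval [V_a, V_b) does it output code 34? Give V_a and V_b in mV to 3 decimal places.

LSB = 9.91/2^11 = 4.839 mV.
V_a = V_low + 34·LSB = 0.164521 V; V_b = V_low + 35·LSB = 0.16936 V.

[164.521 mV, 169.360 mV)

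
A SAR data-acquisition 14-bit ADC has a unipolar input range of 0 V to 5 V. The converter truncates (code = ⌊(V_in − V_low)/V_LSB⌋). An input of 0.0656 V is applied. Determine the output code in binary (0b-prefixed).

code 0b11010110 (decimal 214)

LSB = 5 V / 16384 = 305.18 µV.
(0.0656 − 0) / 0.000305176 = 214.958 LSBs.
Floor → code 214.
In binary (0b-prefixed): 0b11010110.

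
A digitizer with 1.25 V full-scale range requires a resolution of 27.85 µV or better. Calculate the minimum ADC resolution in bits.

16 bits

Number of steps required ≥ 1.25 V / 27.85 µV = 44883.30.
Need 2^N ≥ 44883.30; 2^15 = 32768, 2^16 = 65536.
Minimum N = 16.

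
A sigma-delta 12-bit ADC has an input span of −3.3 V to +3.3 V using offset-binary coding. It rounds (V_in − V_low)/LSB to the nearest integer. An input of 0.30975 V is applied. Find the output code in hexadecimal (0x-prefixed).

code 0x8C0 (decimal 2240)

Full-scale span = 6.6 V; LSB = 6.6/2^12 = 1.611 mV.
(0.30975 − (−3.3)) / 0.00161133 = 2240.233 LSBs.
Round → code 2240.
In hexadecimal (0x-prefixed): 0x8C0.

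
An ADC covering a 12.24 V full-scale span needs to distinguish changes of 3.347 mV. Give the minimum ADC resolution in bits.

Number of steps required ≥ 12.24 V / 3.347 mV = 3657.01.
Need 2^N ≥ 3657.01; 2^11 = 2048, 2^12 = 4096.
Minimum N = 12.

12 bits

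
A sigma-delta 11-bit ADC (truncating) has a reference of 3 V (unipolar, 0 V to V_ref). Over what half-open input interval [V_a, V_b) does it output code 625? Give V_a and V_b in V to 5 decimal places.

LSB = 3/2^11 = 1.465 mV.
V_a = V_low + 625·LSB = 0.915527 V; V_b = V_low + 626·LSB = 0.916992 V.

[0.91553 V, 0.91699 V)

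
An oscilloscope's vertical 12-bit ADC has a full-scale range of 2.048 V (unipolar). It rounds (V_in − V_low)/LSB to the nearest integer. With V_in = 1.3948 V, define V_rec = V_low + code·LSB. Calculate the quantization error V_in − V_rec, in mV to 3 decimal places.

-0.200 mV

One LSB is 2.048 V / 4096 = 0.500 mV.
(V_in − V_low)/LSB = (1.3948 − 0)/0.0005 = 2789.6000 → code 2790 (round).
Code 2790 maps back to 0 + 2790×0.0005 V = 1.395 V.
V_in − V_rec = -0.0002 V = -0.200 mV.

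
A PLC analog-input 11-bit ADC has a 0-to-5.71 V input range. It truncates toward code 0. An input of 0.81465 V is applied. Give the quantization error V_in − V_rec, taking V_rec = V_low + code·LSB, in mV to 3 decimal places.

One LSB is 5.71 V / 2048 = 2.788 mV.
(V_in − V_low)/LSB = (0.81465 − 0)/0.00278809 = 292.1897 → code 292 (floor).
Code 292 maps back to 0 + 292×0.00278809 V = 0.81412109 V.
Error = 0.81465 − 0.81412109 = 0.000528906 V = 0.529 mV.

0.529 mV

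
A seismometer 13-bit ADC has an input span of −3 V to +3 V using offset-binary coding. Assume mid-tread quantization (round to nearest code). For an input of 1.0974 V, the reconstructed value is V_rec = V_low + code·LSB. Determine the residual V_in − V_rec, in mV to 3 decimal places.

Step size: 6 V ÷ 2^13 = 0.732 mV.
(V_in − V_low)/LSB = (1.0974 − (−3))/0.000732422 = 5594.3168 → code 5594 (round).
Reconstructed: 1.097168 V.
V_in − V_rec = 0.000232031 V = 0.232 mV.

0.232 mV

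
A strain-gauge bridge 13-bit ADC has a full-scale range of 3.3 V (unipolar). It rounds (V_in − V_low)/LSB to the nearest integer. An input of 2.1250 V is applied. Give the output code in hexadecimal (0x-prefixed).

code 0x149B (decimal 5275)

Full-scale span = 3.3 V; LSB = 3.3/2^13 = 402.83 µV.
(2.1250 − 0) / 0.000402832 = 5275.152 LSBs.
Round → code 5275.
In hexadecimal (0x-prefixed): 0x149B.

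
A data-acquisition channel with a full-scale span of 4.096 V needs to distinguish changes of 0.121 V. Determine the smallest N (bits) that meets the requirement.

Number of steps required ≥ 4.096 V / 0.121 V = 33.85.
Need 2^N ≥ 33.85; 2^5 = 32, 2^6 = 64.
Minimum N = 6.

6 bits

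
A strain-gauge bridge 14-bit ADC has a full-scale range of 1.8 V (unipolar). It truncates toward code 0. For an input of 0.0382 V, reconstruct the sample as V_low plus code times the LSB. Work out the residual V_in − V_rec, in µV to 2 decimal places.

One LSB is 1.8 V / 16384 = 109.86 µV.
(0.0382 − 0)/0.000109863 = 347.7049; ⌊·⌋ gives code 347.
V_rec = 0 + 347·0.000109863 = 0.038122559 V.
Error = 0.0382 − 0.038122559 = 7.74414e-05 V = 77.44 µV.

77.44 µV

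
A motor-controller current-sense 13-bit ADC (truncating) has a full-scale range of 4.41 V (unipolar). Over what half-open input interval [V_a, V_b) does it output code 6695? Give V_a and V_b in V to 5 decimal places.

LSB = 4.41/2^13 = 0.538 mV.
V_a = V_low + 6695·LSB = 3.60412 V; V_b = V_low + 6696·LSB = 3.60466 V.

[3.60412 V, 3.60466 V)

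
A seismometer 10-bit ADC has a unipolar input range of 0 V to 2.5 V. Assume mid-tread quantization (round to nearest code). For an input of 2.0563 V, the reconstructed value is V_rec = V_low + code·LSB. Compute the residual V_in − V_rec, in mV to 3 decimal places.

0.636 mV

LSB = 2.5/2^10 = 2.441 mV.
(V_in − V_low)/LSB = (2.0563 − 0)/0.00244141 = 842.2605 → code 842 (round).
V_rec = 0 + 842·0.00244141 = 2.0556641 V.
Difference: 0.000635938 V → 0.636 mV.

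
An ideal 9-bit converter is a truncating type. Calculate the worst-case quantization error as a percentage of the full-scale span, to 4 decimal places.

Truncating → worst-case error = 1 LSB = V_FS/2^9, so 100/512 = 0.195312 % of full scale.

0.1953 %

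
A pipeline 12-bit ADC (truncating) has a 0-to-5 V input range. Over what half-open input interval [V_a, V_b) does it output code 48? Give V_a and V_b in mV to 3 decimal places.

[58.594 mV, 59.814 mV)

LSB = 5/2^12 = 1.221 mV.
V_a = V_low + 48·LSB = 0.0585938 V; V_b = V_low + 49·LSB = 0.0598145 V.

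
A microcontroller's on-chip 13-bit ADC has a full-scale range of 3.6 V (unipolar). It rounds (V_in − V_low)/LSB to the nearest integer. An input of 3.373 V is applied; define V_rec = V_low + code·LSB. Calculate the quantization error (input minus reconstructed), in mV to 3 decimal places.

LSB = 3.6/2^13 = 439.45 µV.
Scaled input = 7675.4489 LSBs, so code = 7675.
Reconstructed: 3.3728027 V.
Error = 3.373 − 3.3728027 = 0.000197266 V = 0.197 mV.

0.197 mV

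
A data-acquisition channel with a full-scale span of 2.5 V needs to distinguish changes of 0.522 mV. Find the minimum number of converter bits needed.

13 bits

Number of steps required ≥ 2.5 V / 0.522 mV = 4789.27.
Need 2^N ≥ 4789.27; 2^12 = 4096, 2^13 = 8192.
Minimum N = 13.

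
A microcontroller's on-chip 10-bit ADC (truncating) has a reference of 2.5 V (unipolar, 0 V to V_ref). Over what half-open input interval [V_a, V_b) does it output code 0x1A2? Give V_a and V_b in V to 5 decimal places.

[1.02051 V, 1.02295 V)

LSB = 2.5/2^10 = 2.441 mV.
Code 0x1A2 = 418 decimal.
V_a = V_low + 418·LSB = 1.02051 V; V_b = V_low + 419·LSB = 1.02295 V.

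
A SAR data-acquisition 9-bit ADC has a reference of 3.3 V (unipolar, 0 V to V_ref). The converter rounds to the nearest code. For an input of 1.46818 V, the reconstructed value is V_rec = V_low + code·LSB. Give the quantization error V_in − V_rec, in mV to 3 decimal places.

LSB = 3.3/2^9 = 6.445 mV.
(V_in − V_low)/LSB = (1.46818 − 0)/0.00644531 = 227.7904 → code 228 (round).
V_rec = 0 + 228·0.00644531 = 1.4695312 V.
Difference: -0.00135125 V → -1.351 mV.

-1.351 mV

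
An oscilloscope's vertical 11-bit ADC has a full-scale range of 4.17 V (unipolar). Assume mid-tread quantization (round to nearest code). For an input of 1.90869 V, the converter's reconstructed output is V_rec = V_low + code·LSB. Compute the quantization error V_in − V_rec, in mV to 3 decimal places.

0.834 mV

One LSB is 4.17 V / 2048 = 2.036 mV.
Scaled input = 937.4094 LSBs, so code = 937.
Code 937 maps back to 0 + 937×0.00203613 V = 1.9078564 V.
V_in − V_rec = 0.000833555 V = 0.834 mV.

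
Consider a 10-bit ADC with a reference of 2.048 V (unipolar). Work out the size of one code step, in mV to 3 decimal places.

2.000 mV

Full-scale span = 2.048 V.
LSB = 2.048 / 2^10 = 2.048 / 1024 = 0.002 V = 2.000 mV.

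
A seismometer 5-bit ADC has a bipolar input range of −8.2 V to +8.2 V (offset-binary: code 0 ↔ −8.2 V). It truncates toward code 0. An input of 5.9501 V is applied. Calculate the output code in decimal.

code 27

Full-scale span = 16.4 V; LSB = 16.4/2^5 = 0.5125 V.
(V_in − V_low)/LSB = (5.9501 − (−8.2)) / 0.5125 = 27.610.
Floor → code 27.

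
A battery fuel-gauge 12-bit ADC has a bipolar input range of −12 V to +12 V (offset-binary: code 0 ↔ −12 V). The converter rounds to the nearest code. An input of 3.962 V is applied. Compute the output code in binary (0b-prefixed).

code 0b101010100100 (decimal 2724)

Full-scale span = 24 V; LSB = 24/2^12 = 5.859 mV.
Input sits at 2724.181 steps above V_low.
So the output code is 2724.
In binary (0b-prefixed): 0b101010100100.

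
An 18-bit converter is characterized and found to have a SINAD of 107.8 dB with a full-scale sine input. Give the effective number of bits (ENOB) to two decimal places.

ENOB = (SINAD − 1.76) / 6.02 = (107.8 − 1.76)/6.02 = 17.615.

17.61 bits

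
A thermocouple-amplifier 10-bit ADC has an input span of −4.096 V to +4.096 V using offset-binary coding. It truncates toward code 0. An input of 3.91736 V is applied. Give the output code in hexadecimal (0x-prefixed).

With 1024 levels over 8.192 V, one step is 8.000 mV.
Input sits at 1001.670 steps above V_low.
⌊·⌋(1001.670) = 1001.
In hexadecimal (0x-prefixed): 0x3E9.

code 0x3E9 (decimal 1001)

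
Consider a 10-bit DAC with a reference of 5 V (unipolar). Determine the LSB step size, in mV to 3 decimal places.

4.883 mV

Full-scale span = 5 V.
LSB = 5 / 2^10 = 5 / 1024 = 0.00488281 V = 4.883 mV.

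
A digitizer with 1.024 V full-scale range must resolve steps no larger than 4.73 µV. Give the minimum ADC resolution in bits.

18 bits

Number of steps required ≥ 1.024 V / 4.73 µV = 216490.49.
Need 2^N ≥ 216490.49; 2^17 = 131072, 2^18 = 262144.
Minimum N = 18.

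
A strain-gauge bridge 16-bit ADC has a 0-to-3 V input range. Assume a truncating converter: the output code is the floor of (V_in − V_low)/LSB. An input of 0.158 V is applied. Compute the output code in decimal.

Full-scale span = 3 V; LSB = 3/2^16 = 45.78 µV.
Input sits at 3451.563 steps above V_low.
So the output code is 3451.

code 3451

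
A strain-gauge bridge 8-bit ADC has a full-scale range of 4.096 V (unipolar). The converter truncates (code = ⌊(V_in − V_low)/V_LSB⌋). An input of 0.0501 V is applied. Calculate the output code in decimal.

code 3

With 256 levels over 4.096 V, one step is 16.000 mV.
Input sits at 3.131 steps above V_low.
Floor → code 3.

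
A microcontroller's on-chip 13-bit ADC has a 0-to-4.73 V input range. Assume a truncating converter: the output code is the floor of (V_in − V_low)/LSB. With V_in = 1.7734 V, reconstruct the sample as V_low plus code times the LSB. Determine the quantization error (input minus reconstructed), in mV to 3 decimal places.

0.227 mV

LSB = 4.73/2^13 = 0.577 mV.
(V_in − V_low)/LSB = (1.7734 − 0)/0.000577393 = 3071.3938 → code 3071 (floor).
Reconstructed: 1.7731726 V.
Error = 1.7734 − 1.7731726 = 0.000227393 V = 0.227 mV.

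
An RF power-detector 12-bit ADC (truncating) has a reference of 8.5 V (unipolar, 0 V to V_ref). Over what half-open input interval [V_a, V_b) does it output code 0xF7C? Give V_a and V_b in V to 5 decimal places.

LSB = 8.5/2^12 = 2.075 mV.
Code 0xF7C = 3964 decimal.
V_a = V_low + 3964·LSB = 8.22607 V; V_b = V_low + 3965·LSB = 8.22815 V.

[8.22607 V, 8.22815 V)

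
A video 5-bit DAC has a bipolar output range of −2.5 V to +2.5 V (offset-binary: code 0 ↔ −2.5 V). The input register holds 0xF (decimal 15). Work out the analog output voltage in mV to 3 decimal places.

LSB = 5 V / 2^5 = 156.250 mV.
Code 0xF = 15 decimal.
V_out = (−2.5) + 15 × 0.15625 V = -0.15625 V.
= -156.250 mV.

-156.250 mV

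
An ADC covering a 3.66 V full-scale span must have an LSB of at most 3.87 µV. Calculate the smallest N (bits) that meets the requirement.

20 bits

Number of steps required ≥ 3.66 V / 3.87 µV = 945736.43.
Need 2^N ≥ 945736.43; 2^19 = 524288, 2^20 = 1048576.
Minimum N = 20.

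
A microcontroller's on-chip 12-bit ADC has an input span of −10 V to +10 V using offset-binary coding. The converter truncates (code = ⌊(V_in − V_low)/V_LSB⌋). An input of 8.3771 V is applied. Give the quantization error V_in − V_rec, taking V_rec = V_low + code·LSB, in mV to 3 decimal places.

One LSB is 20 V / 4096 = 4.883 mV.
(V_in − V_low)/LSB = (8.3771 − (−10))/0.00488281 = 3763.6301 → code 3763 (floor).
V_rec = (−10) + 3763·0.00488281 = 8.3740234 V.
V_in − V_rec = 0.00307656 V = 3.077 mV.

3.077 mV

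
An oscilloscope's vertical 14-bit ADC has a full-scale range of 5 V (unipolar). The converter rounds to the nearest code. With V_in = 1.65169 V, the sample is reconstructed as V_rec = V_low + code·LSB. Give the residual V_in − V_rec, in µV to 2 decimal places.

One LSB is 5 V / 16384 = 305.18 µV.
Scaled input = 5412.2578 LSBs, so code = 5412.
Reconstructed: 1.6516113 V.
Difference: 7.86719e-05 V → 78.67 µV.

78.67 µV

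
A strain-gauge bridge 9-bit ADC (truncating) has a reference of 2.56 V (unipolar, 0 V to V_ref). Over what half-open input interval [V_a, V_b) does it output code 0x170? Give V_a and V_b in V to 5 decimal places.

[1.84000 V, 1.84500 V)

LSB = 2.56/2^9 = 5.000 mV.
Code 0x170 = 368 decimal.
V_a = V_low + 368·LSB = 1.84 V; V_b = V_low + 369·LSB = 1.845 V.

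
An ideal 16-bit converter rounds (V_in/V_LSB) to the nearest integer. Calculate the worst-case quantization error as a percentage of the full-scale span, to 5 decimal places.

0.00076 %

Rounding → worst-case error = ½ LSB = V_FS/2^17, so 100/131072 = 0.000762939 % of full scale.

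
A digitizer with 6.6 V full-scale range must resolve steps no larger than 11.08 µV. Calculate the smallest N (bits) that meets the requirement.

20 bits

Number of steps required ≥ 6.6 V / 11.08 µV = 595667.87.
Need 2^N ≥ 595667.87; 2^19 = 524288, 2^20 = 1048576.
Minimum N = 20.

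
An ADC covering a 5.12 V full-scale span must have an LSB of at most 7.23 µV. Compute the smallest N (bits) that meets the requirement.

Number of steps required ≥ 5.12 V / 7.23 µV = 708160.44.
Need 2^N ≥ 708160.44; 2^19 = 524288, 2^20 = 1048576.
Minimum N = 20.

20 bits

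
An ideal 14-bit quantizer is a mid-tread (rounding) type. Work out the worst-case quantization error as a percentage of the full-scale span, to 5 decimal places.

Rounding → worst-case error = ½ LSB = V_FS/2^15, so 100/32768 = 0.00305176 % of full scale.

0.00305 %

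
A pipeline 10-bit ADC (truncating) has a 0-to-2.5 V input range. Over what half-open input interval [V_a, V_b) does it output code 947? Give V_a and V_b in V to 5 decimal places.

LSB = 2.5/2^10 = 2.441 mV.
V_a = V_low + 947·LSB = 2.31201 V; V_b = V_low + 948·LSB = 2.31445 V.

[2.31201 V, 2.31445 V)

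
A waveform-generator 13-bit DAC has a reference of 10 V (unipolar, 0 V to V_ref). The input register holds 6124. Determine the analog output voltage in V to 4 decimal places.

LSB = 10 V / 2^13 = 1.221 mV.
V_out = 0 + 6124 × 0.0012207 V = 7.47559 V.

7.4756 V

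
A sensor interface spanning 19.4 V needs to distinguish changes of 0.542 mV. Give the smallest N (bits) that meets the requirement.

16 bits

Number of steps required ≥ 19.4 V / 0.542 mV = 35793.36.
Need 2^N ≥ 35793.36; 2^15 = 32768, 2^16 = 65536.
Minimum N = 16.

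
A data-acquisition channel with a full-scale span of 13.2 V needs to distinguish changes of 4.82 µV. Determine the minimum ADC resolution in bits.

22 bits

Number of steps required ≥ 13.2 V / 4.82 µV = 2738589.21.
Need 2^N ≥ 2738589.21; 2^21 = 2097152, 2^22 = 4194304.
Minimum N = 22.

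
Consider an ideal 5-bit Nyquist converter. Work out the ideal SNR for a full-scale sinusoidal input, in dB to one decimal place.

SNR ≈ 6.02·N + 1.76 dB = 6.02·5 + 1.76 = 31.86 dB.

31.9 dB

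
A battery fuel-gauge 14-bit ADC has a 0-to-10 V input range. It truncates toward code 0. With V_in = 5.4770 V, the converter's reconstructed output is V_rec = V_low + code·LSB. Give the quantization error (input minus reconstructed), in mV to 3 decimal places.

LSB = 10/2^14 = 0.610 mV.
(V_in − V_low)/LSB = (5.4770 − 0)/0.000610352 = 8973.5168 → code 8973 (floor).
Code 8973 maps back to 0 + 8973×0.000610352 V = 5.4766846 V.
Error = 5.4770 − 5.4766846 = 0.00031543 V = 0.315 mV.

0.315 mV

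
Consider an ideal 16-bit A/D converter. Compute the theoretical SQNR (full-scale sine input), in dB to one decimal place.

98.1 dB

SNR ≈ 6.02·N + 1.76 dB = 6.02·16 + 1.76 = 98.08 dB.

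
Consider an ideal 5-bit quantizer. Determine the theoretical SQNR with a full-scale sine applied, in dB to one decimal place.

SNR ≈ 6.02·N + 1.76 dB = 6.02·5 + 1.76 = 31.86 dB.

31.9 dB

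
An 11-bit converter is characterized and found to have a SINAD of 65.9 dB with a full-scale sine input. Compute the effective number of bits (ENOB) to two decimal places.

10.65 bits

ENOB = (SINAD − 1.76) / 6.02 = (65.9 − 1.76)/6.02 = 10.654.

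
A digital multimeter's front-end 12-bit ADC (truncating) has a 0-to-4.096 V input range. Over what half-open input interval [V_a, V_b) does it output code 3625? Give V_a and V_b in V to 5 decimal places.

[3.62500 V, 3.62600 V)

LSB = 4.096/2^12 = 1.000 mV.
V_a = V_low + 3625·LSB = 3.625 V; V_b = V_low + 3626·LSB = 3.626 V.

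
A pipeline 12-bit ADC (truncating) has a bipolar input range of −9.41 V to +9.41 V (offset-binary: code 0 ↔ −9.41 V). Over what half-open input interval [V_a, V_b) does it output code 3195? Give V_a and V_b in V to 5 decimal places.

[5.27015 V, 5.27475 V)

LSB = 18.82/2^12 = 4.595 mV.
V_a = V_low + 3195·LSB = 5.27015 V; V_b = V_low + 3196·LSB = 5.27475 V.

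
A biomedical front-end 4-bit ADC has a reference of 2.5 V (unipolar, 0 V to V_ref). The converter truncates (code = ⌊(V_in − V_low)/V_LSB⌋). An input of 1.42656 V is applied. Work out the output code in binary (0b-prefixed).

Full-scale span = 2.5 V; LSB = 2.5/2^4 = 156.250 mV.
Input sits at 9.130 steps above V_low.
So the output code is 9.
In binary (0b-prefixed): 0b1001.

code 0b1001 (decimal 9)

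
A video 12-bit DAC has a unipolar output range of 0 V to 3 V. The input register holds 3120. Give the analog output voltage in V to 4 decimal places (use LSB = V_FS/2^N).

LSB = 3 V / 2^12 = 0.732 mV.
V_out = 0 + 3120 × 0.000732422 V = 2.28516 V.

2.2852 V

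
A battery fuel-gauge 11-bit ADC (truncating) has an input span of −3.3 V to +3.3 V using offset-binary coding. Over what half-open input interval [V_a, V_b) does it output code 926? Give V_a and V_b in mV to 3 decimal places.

LSB = 6.6/2^11 = 3.223 mV.
V_a = V_low + 926·LSB = -0.31582 V; V_b = V_low + 927·LSB = -0.312598 V.

[-315.820 mV, -312.598 mV)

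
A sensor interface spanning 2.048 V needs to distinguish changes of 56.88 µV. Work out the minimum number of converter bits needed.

16 bits

Number of steps required ≥ 2.048 V / 56.88 µV = 36005.63.
Need 2^N ≥ 36005.63; 2^15 = 32768, 2^16 = 65536.
Minimum N = 16.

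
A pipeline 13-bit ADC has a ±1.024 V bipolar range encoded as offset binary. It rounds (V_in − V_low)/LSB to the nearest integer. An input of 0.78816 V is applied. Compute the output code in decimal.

Full-scale span = 2.048 V; LSB = 2.048/2^13 = 250.00 µV.
Input sits at 7248.640 steps above V_low.
round(7248.640) = 7249.

code 7249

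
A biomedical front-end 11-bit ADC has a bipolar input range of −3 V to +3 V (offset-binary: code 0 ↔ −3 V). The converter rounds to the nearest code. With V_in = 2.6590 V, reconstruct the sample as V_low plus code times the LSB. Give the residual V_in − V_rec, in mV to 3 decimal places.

-1.156 mV

LSB = 6/2^11 = 2.930 mV.
Scaled input = 1931.6053 LSBs, so code = 1932.
V_rec = (−3) + 1932·0.00292969 = 2.6601562 V.
Difference: -0.00115625 V → -1.156 mV.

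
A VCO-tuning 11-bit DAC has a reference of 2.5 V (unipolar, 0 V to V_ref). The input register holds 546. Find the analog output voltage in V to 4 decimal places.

0.6665 V

LSB = 2.5 V / 2^11 = 1.221 mV.
V_out = 0 + 546 × 0.0012207 V = 0.666504 V.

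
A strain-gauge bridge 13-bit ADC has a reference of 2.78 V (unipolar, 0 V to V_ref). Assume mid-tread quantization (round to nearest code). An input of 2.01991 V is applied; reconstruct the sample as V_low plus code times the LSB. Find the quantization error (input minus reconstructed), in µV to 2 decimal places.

One LSB is 2.78 V / 8192 = 339.36 µV.
Scaled input = 5952.1952 LSBs, so code = 5952.
Reconstructed: 2.0198438 V.
Difference: 6.625e-05 V → 66.25 µV.

66.25 µV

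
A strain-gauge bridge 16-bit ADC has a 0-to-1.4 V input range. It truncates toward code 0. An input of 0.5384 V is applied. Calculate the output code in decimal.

code 25203

LSB = 1.4 V / 65536 = 21.36 µV.
(0.5384 − 0) / 2.13623e-05 = 25203.273 LSBs.
⌊·⌋(25203.273) = 25203.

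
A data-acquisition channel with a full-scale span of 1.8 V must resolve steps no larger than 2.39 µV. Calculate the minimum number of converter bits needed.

20 bits

Number of steps required ≥ 1.8 V / 2.39 µV = 753138.08.
Need 2^N ≥ 753138.08; 2^19 = 524288, 2^20 = 1048576.
Minimum N = 20.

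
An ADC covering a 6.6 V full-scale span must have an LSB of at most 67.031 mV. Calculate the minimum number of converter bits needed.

7 bits

Number of steps required ≥ 6.6 V / 67.031 mV = 98.46.
Need 2^N ≥ 98.46; 2^6 = 64, 2^7 = 128.
Minimum N = 7.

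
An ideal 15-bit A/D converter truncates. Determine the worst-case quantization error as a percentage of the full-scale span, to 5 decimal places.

Truncating → worst-case error = 1 LSB = V_FS/2^15, so 100/32768 = 0.00305176 % of full scale.

0.00305 %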